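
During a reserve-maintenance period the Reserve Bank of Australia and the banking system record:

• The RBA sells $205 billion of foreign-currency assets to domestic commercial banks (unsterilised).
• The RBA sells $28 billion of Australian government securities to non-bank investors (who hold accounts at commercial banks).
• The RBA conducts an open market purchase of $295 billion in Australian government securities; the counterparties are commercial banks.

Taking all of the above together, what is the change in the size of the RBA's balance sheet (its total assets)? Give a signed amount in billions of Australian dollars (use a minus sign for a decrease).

RBA balance sheet:
  Assets:      Securities +$267B, Foreign assets −$205B
  Liabilities: Bank reserves +$62B
Change in total RBA assets = +$62 billion.

+$62 billion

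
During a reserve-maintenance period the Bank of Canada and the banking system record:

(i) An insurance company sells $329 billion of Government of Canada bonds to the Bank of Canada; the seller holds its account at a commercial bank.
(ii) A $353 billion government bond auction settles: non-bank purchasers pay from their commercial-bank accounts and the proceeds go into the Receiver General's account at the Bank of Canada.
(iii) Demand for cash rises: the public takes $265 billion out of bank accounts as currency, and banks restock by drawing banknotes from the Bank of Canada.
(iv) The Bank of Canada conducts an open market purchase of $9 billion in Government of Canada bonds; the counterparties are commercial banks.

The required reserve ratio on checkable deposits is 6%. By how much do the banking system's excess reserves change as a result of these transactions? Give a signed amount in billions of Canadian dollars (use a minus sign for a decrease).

-$262.66 billion

Asset purchase (from non-banks) $329 billion: reserves +$329B, deposits +$329B.
Government account inflow $353 billion: reserves −$353B, deposits −$353B.
Currency withdrawal $265 billion: reserves −$265B, deposits −$265B.
OMO purchase (from banks) $9 billion: reserves +$9B, deposits 0.
Totals: Δreserves = −$280B, Δdeposits = −$289B.
Δrequired reserves = 6% × −$289B = −$17.34B.
Δexcess reserves = Δreserves − Δrequired = −$280B − (−$17.34B) = -$262.66 billion.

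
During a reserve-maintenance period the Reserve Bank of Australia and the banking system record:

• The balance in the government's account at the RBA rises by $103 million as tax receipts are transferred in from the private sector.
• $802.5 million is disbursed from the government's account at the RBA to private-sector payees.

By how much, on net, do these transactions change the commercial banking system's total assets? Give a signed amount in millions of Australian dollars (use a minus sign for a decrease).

+$699.5 million

Government account inflow $103 million: bank balance sheets shrink → −$103M.
Government spending $802.5 million: bank balance sheets expand → +$802.5M.
Net: −103 + 802.5 = +$699.5 million.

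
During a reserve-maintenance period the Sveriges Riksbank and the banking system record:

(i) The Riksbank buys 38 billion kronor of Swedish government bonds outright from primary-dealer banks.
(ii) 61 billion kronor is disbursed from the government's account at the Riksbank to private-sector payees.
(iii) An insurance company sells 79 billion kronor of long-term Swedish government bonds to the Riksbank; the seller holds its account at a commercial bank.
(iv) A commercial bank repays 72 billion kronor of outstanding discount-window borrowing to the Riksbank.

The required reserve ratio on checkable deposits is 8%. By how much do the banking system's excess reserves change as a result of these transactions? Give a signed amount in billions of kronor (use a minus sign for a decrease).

OMO purchase (from banks) 38 billion kronor: reserves +38B, deposits 0.
Government spending 61 billion kronor: reserves +61B, deposits +61B.
Asset purchase (from non-banks) 79 billion kronor: reserves +79B, deposits +79B.
Discount-window repayment 72 billion kronor: reserves −72B, deposits 0.
Totals: Δreserves = +106B, Δdeposits = +140B.
Δrequired reserves = 8% × +140B = +11.2B.
Δexcess reserves = Δreserves − Δrequired = +106B − (+11.2B) = +94.8 billion.

+94.8 billion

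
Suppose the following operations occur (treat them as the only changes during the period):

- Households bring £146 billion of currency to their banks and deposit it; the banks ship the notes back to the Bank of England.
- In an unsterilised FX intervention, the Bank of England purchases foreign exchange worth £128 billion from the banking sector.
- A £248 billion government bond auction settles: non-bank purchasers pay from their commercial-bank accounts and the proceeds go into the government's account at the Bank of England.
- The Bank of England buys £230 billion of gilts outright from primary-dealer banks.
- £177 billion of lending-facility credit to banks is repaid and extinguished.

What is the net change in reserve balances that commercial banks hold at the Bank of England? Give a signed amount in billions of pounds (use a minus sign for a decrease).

+£79 billion

Currency deposit £146 billion: returned notes are swapped for reserve credit → +£146B.
FX purchase £128 billion: the Bank of England pays by crediting reserve accounts → +£128B.
Government account inflow £248 billion: funds move from bank reserves into the government account → −£248B.
OMO purchase (from banks) £230 billion: the Bank of England pays by crediting reserve accounts → +£230B.
Discount-window repayment £177 billion: repayment is debited from reserves → −£177B.
Net: 146 + 128 − 248 + 230 − 177 = +£79 billion.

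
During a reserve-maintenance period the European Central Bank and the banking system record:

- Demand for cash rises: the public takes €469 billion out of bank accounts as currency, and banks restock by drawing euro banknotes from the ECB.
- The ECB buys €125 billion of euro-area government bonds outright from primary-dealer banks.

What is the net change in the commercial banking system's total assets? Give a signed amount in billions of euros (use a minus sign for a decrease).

Currency withdrawal €469 billion: bank balance sheets shrink → −€469B.
OMO purchase (from banks) €125 billion: just an asset swap on bank balance sheets → 0.
Net: −469 + 0 = -€469 billion.

-€469 billion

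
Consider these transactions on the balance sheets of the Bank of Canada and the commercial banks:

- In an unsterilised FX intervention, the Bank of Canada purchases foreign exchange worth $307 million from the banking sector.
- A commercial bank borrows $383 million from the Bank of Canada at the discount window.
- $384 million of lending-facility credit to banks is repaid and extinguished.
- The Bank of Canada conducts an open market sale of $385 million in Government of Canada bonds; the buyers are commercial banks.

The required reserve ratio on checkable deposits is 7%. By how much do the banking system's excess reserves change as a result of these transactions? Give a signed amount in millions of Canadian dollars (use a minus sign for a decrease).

-$79 million

FX purchase $307 million: reserves +$307M, deposits 0.
Discount-window loan $383 million: reserves +$383M, deposits 0.
Discount-window repayment $384 million: reserves −$384M, deposits 0.
OMO sale (to banks) $385 million: reserves −$385M, deposits 0.
Totals: Δreserves = −$79M, Δdeposits = 0.
Δrequired reserves = 7% × 0 = 0.
Δexcess reserves = Δreserves − Δrequired = −$79M − (0) = -$79 million.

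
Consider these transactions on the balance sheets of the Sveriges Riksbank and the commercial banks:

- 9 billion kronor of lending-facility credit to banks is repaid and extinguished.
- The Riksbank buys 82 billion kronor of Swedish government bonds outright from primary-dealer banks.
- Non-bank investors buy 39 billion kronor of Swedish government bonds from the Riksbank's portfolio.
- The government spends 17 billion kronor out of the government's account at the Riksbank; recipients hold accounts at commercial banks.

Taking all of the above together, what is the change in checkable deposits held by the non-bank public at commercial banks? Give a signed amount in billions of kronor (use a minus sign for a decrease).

-22 billion

Riksbank balance sheet:
  Assets:      Securities +43B, Loans to banks −9B
  Liabilities: Bank reserves +51B, Government deposits −17B
Commercial banking system:
  Assets:      Reserves at CB +51B, Securities −82B
  Liabilities: Checkable deposits −22B, Borrowings from CB −9B
So the change in checkable deposits held by the non-bank public at commercial banks is -22 billion.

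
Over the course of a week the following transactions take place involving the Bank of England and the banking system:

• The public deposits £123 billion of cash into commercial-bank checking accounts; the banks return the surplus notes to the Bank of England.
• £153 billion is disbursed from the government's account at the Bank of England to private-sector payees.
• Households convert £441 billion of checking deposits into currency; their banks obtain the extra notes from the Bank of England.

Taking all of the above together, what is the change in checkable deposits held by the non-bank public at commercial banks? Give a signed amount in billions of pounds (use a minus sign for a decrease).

-£165 billion

Currency deposit £123 billion: non-bank counterparties' bank balances rise → +£123B.
Government spending £153 billion: non-bank counterparties' bank balances rise → +£153B.
Currency withdrawal £441 billion: non-bank counterparties' bank balances fall → −£441B.
Net: 123 + 153 − 441 = -£165 billion.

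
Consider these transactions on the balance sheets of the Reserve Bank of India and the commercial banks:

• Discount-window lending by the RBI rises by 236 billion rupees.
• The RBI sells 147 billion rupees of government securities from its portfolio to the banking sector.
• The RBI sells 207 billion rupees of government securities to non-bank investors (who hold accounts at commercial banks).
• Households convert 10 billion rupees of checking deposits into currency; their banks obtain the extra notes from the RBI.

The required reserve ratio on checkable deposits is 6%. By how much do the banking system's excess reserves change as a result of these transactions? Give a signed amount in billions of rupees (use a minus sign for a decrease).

-114.98 billion

Discount-window loan 236 billion rupees: reserves +236B, deposits 0.
OMO sale (to banks) 147 billion rupees: reserves −147B, deposits 0.
Asset sale (to non-banks) 207 billion rupees: reserves −207B, deposits −207B.
Currency withdrawal 10 billion rupees: reserves −10B, deposits −10B.
Totals: Δreserves = −128B, Δdeposits = −217B.
Δrequired reserves = 6% × −217B = −13.02B.
Δexcess reserves = Δreserves − Δrequired = −128B − (−13.02B) = -114.98 billion.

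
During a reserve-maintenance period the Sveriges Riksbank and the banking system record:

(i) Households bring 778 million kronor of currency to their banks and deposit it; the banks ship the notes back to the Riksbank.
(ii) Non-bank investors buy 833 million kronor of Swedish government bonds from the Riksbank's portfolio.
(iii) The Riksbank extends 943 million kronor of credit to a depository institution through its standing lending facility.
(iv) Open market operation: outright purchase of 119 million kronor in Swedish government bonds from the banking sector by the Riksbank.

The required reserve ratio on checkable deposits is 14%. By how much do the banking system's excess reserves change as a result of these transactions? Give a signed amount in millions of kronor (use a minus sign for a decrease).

+1014.7 million

Currency deposit 778 million kronor: reserves +778M, deposits +778M.
Asset sale (to non-banks) 833 million kronor: reserves −833M, deposits −833M.
Discount-window loan 943 million kronor: reserves +943M, deposits 0.
OMO purchase (from banks) 119 million kronor: reserves +119M, deposits 0.
Totals: Δreserves = +1007M, Δdeposits = −55M.
Δrequired reserves = 14% × −55M = −7.7M.
Δexcess reserves = Δreserves − Δrequired = +1007M − (−7.7M) = +1014.7 million.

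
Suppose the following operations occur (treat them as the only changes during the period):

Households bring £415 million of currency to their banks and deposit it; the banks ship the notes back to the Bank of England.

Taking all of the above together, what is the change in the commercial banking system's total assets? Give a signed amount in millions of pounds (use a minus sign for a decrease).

+£415 million

Currency deposit £415 million: bank balance sheets expand → +£415M.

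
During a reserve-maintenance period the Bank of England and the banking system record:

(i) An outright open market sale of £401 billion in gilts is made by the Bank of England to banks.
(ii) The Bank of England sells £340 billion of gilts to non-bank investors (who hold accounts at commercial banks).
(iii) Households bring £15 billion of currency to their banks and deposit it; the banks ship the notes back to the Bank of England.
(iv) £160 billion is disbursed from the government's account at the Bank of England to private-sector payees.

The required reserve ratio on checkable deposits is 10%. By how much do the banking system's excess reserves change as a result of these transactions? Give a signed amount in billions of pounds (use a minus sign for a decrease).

OMO sale (to banks) £401 billion: reserves −£401B, deposits 0.
Asset sale (to non-banks) £340 billion: reserves −£340B, deposits −£340B.
Currency deposit £15 billion: reserves +£15B, deposits +£15B.
Government spending £160 billion: reserves +£160B, deposits +£160B.
Totals: Δreserves = −£566B, Δdeposits = −£165B.
Δrequired reserves = 10% × −£165B = −£16.5B.
Δexcess reserves = Δreserves − Δrequired = −£566B − (−£16.5B) = -£549.5 billion.

-£549.5 billion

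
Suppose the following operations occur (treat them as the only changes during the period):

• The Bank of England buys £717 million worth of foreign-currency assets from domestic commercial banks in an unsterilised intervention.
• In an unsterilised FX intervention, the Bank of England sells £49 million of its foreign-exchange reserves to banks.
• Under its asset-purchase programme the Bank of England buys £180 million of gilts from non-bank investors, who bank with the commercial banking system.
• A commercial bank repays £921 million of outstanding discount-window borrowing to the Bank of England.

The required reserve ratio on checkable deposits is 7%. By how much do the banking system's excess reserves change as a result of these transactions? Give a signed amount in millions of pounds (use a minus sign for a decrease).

-£85.6 million

FX purchase £717 million: reserves +£717M, deposits 0.
FX sale £49 million: reserves −£49M, deposits 0.
Asset purchase (from non-banks) £180 million: reserves +£180M, deposits +£180M.
Discount-window repayment £921 million: reserves −£921M, deposits 0.
Totals: Δreserves = −£73M, Δdeposits = +£180M.
Δrequired reserves = 7% × +£180M = +£12.6M.
Δexcess reserves = Δreserves − Δrequired = −£73M − (+£12.6M) = -£85.6 million.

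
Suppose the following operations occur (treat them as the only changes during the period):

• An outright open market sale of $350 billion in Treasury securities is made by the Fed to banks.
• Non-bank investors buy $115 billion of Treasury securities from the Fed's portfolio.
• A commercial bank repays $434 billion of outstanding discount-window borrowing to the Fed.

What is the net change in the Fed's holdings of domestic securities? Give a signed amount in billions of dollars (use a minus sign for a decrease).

-$465 billion

Fed balance sheet:
  Assets:      Securities −$465B, Loans to banks −$434B
  Liabilities: Bank reserves −$899B
Commercial banking system:
  Assets:      Reserves at CB −$899B, Securities +$350B
  Liabilities: Checkable deposits −$115B, Borrowings from CB −$434B
So the change in the Fed's holdings of domestic securities is -$465 billion.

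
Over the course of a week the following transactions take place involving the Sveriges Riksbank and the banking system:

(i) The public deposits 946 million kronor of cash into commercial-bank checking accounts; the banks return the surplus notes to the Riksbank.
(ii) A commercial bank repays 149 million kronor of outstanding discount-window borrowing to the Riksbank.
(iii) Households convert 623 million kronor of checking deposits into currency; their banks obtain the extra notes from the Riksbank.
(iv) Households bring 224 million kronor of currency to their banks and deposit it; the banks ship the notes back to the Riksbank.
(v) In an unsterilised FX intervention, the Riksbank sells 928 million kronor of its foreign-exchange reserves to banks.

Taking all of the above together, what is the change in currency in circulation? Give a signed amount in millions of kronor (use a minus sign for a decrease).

Currency deposit 946 million kronor: notes return to the central bank → −946M.
Discount-window repayment 149 million kronor: no currency enters or leaves circulation → 0.
Currency withdrawal 623 million kronor: notes leave the central bank → +623M.
Currency deposit 224 million kronor: notes return to the central bank → −224M.
FX sale 928 million kronor: no currency enters or leaves circulation → 0.
Net: −946 + 0 + 623 − 224 + 0 = -547 million.

-547 million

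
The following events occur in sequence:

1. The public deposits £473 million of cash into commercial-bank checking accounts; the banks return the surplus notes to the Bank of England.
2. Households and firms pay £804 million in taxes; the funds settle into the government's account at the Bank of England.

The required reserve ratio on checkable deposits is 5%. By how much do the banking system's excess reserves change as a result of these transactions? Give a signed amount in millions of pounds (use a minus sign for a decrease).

Currency deposit £473 million: reserves +£473M, deposits +£473M.
Government account inflow £804 million: reserves −£804M, deposits −£804M.
Totals: Δreserves = −£331M, Δdeposits = −£331M.
Δrequired reserves = 5% × −£331M = −£16.55M.
Δexcess reserves = Δreserves − Δrequired = −£331M − (−£16.55M) = -£314.45 million.

-£314.45 million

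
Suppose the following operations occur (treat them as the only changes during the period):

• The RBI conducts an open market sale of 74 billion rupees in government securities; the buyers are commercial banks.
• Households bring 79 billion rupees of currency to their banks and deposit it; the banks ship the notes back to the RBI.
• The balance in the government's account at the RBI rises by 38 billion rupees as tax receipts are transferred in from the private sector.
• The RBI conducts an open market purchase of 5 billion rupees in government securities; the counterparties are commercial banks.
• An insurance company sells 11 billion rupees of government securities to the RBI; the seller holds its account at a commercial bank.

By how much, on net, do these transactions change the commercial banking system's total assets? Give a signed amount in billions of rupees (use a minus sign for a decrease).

+52 billion

OMO sale (to banks) 74 billion rupees: just an asset swap on bank balance sheets → 0.
Currency deposit 79 billion rupees: bank balance sheets expand → +79B.
Government account inflow 38 billion rupees: bank balance sheets shrink → −38B.
OMO purchase (from banks) 5 billion rupees: just an asset swap on bank balance sheets → 0.
Asset purchase (from non-banks) 11 billion rupees: bank balance sheets expand → +11B.
Net: 0 + 79 − 38 + 0 + 11 = +52 billion.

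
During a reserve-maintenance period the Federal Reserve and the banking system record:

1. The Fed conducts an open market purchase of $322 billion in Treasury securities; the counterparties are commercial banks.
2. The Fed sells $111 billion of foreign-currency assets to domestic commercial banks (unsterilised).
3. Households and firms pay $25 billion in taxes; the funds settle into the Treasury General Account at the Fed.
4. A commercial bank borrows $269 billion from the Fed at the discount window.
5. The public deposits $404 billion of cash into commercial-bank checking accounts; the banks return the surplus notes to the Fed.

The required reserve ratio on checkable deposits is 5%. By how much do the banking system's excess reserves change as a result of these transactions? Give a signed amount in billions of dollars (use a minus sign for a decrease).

+$840.05 billion

OMO purchase (from banks) $322 billion: reserves +$322B, deposits 0.
FX sale $111 billion: reserves −$111B, deposits 0.
Government account inflow $25 billion: reserves −$25B, deposits −$25B.
Discount-window loan $269 billion: reserves +$269B, deposits 0.
Currency deposit $404 billion: reserves +$404B, deposits +$404B.
Totals: Δreserves = +$859B, Δdeposits = +$379B.
Δrequired reserves = 5% × +$379B = +$18.95B.
Δexcess reserves = Δreserves − Δrequired = +$859B − (+$18.95B) = +$840.05 billion.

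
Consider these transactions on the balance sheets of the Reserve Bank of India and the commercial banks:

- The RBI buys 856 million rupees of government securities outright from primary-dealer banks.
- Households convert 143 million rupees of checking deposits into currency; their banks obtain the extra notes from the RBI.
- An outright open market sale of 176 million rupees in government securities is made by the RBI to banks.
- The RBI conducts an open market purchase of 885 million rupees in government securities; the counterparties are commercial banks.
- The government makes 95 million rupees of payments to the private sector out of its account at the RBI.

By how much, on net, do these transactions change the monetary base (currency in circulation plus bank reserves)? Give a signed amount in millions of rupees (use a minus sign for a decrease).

+1660 million

OMO purchase (from banks) 856 million rupees: RBI balance sheet expands → +856M.
Currency withdrawal 143 million rupees: just a shift between currency and reserves — both are base money → 0.
OMO sale (to banks) 176 million rupees: RBI balance sheet contracts → −176M.
OMO purchase (from banks) 885 million rupees: RBI balance sheet expands → +885M.
Government spending 95 million rupees: a non-base liability converts back to reserves → +95M.
Net: 856 + 0 − 176 + 885 + 95 = +1660 million.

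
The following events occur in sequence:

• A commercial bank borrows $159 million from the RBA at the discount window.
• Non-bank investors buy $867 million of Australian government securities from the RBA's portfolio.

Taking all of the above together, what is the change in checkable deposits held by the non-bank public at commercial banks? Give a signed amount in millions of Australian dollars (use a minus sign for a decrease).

-$867 million

RBA balance sheet:
  Assets:      Securities −$867M, Loans to banks +$159M
  Liabilities: Bank reserves −$708M
Commercial banking system:
  Assets:      Reserves at CB −$708M
  Liabilities: Checkable deposits −$867M, Borrowings from CB +$159M
So the change in checkable deposits held by the non-bank public at commercial banks is -$867 million.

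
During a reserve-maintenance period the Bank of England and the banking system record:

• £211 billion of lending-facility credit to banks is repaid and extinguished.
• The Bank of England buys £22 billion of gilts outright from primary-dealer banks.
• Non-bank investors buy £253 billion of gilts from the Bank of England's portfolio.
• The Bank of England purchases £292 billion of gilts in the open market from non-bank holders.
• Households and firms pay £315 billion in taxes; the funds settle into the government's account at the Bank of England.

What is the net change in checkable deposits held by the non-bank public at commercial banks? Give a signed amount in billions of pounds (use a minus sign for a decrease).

Bank of England balance sheet:
  Assets:      Securities +£61B, Loans to banks −£211B
  Liabilities: Bank reserves −£465B, Government deposits +£315B
Commercial banking system:
  Assets:      Reserves at CB −£465B, Securities −£22B
  Liabilities: Checkable deposits −£276B, Borrowings from CB −£211B
So the change in checkable deposits held by the non-bank public at commercial banks is -£276 billion.

-£276 billion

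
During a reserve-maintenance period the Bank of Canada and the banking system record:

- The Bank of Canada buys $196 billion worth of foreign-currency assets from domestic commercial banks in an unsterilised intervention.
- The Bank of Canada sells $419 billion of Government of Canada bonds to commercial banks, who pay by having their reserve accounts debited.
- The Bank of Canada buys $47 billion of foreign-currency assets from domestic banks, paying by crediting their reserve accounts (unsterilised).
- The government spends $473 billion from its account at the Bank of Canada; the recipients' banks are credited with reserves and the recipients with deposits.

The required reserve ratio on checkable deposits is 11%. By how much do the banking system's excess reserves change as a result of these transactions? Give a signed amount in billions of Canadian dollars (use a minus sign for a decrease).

FX purchase $196 billion: reserves +$196B, deposits 0.
OMO sale (to banks) $419 billion: reserves −$419B, deposits 0.
FX purchase $47 billion: reserves +$47B, deposits 0.
Government spending $473 billion: reserves +$473B, deposits +$473B.
Totals: Δreserves = +$297B, Δdeposits = +$473B.
Δrequired reserves = 11% × +$473B = +$52.03B.
Δexcess reserves = Δreserves − Δrequired = +$297B − (+$52.03B) = +$244.97 billion.

+$244.97 billion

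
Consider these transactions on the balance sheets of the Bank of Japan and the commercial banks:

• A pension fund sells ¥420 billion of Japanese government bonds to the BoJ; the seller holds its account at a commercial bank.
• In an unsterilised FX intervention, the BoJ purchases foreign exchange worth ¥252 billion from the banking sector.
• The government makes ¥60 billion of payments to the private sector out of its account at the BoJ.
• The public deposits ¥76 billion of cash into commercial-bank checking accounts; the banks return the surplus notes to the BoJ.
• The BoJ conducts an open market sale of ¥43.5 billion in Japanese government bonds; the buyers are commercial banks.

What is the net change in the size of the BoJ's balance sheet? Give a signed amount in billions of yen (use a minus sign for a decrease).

+¥628.5 billion

BoJ balance sheet:
  Assets:      Securities +¥376.5B, Foreign assets +¥252B
  Liabilities: Bank reserves +¥764.5B, Currency in circulation −¥76B, Government deposits −¥60B
Commercial banking system:
  Assets:      Reserves at CB +¥764.5B, Securities +¥43.5B, Foreign assets −¥252B
  Liabilities: Checkable deposits +¥556B
Change in total BoJ assets = +¥628.5 billion.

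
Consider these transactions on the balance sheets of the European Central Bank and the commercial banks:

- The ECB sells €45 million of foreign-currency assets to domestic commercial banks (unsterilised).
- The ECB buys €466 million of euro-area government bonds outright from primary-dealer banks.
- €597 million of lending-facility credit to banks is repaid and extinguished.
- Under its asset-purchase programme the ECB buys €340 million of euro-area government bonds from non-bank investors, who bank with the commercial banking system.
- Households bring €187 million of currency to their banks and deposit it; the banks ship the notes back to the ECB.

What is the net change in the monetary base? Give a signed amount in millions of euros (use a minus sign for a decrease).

FX sale €45 million: ECB balance sheet contracts → −€45M.
OMO purchase (from banks) €466 million: ECB balance sheet expands → +€466M.
Discount-window repayment €597 million: ECB balance sheet contracts → −€597M.
Asset purchase (from non-banks) €340 million: ECB balance sheet expands → +€340M.
Currency deposit €187 million: just a shift between currency and reserves — both are base money → 0.
Net: −45 + 466 − 597 + 340 + 0 = +€164 million.

+€164 million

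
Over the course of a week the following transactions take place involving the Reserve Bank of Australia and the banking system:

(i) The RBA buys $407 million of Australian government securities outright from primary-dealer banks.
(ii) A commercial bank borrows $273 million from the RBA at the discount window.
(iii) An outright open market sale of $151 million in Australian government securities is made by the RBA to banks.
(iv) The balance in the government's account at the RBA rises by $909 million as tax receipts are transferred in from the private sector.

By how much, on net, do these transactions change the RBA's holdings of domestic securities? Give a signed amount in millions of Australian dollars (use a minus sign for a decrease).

+$256 million

OMO purchase (from banks) $407 million: securities added to the RBA's portfolio → +$407M.
Discount-window loan $273 million: the RBA's securities portfolio is untouched → 0.
OMO sale (to banks) $151 million: securities removed from the RBA's portfolio → −$151M.
Government account inflow $909 million: the RBA's securities portfolio is untouched → 0.
Net: 407 + 0 − 151 + 0 = +$256 million.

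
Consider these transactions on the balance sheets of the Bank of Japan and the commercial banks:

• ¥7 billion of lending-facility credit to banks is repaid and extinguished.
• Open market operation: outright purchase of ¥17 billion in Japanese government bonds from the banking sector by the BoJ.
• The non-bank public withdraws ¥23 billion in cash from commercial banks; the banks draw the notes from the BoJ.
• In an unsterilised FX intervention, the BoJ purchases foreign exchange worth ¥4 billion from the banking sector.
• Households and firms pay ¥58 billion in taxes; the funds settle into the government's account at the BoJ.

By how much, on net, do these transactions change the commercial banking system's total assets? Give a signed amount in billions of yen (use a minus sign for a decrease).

-¥88 billion

BoJ balance sheet:
  Assets:      Securities +¥17B, Loans to banks −¥7B, Foreign assets +¥4B
  Liabilities: Bank reserves −¥67B, Currency in circulation +¥23B, Government deposits +¥58B
Commercial banking system:
  Assets:      Reserves at CB −¥67B, Securities −¥17B, Foreign assets −¥4B
  Liabilities: Checkable deposits −¥81B, Borrowings from CB −¥7B
Change in total bank assets = -¥88 billion.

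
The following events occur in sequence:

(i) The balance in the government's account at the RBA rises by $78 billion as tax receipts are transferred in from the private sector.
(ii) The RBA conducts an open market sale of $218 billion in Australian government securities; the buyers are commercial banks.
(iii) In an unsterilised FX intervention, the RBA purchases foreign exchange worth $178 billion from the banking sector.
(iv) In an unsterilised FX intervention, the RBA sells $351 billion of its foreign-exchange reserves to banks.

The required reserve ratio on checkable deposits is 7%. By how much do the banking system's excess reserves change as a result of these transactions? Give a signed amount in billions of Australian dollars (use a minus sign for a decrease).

-$463.54 billion

Government account inflow $78 billion: reserves −$78B, deposits −$78B.
OMO sale (to banks) $218 billion: reserves −$218B, deposits 0.
FX purchase $178 billion: reserves +$178B, deposits 0.
FX sale $351 billion: reserves −$351B, deposits 0.
Totals: Δreserves = −$469B, Δdeposits = −$78B.
Δrequired reserves = 7% × −$78B = −$5.46B.
Δexcess reserves = Δreserves − Δrequired = −$469B − (−$5.46B) = -$463.54 billion.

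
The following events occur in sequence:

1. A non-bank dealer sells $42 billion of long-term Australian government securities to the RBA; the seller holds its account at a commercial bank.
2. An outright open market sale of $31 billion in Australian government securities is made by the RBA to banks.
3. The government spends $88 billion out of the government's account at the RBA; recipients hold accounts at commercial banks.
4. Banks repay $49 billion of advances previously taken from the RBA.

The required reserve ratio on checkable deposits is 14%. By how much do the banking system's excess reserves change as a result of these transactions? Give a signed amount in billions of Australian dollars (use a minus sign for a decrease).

+$31.8 billion

Asset purchase (from non-banks) $42 billion: reserves +$42B, deposits +$42B.
OMO sale (to banks) $31 billion: reserves −$31B, deposits 0.
Government spending $88 billion: reserves +$88B, deposits +$88B.
Discount-window repayment $49 billion: reserves −$49B, deposits 0.
Totals: Δreserves = +$50B, Δdeposits = +$130B.
Δrequired reserves = 14% × +$130B = +$18.2B.
Δexcess reserves = Δreserves − Δrequired = +$50B − (+$18.2B) = +$31.8 billion.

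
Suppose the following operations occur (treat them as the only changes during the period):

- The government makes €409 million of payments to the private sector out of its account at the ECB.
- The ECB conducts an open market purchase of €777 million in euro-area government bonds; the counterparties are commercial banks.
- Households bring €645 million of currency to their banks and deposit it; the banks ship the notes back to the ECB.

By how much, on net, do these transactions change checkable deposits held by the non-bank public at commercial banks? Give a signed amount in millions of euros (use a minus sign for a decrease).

+€1054 million

Government spending €409 million: non-bank counterparties' bank balances rise → +€409M.
OMO purchase (from banks) €777 million: the counterparty is a bank, so public deposits are unchanged → 0.
Currency deposit €645 million: non-bank counterparties' bank balances rise → +€645M.
Net: 409 + 0 + 645 = +€1054 million.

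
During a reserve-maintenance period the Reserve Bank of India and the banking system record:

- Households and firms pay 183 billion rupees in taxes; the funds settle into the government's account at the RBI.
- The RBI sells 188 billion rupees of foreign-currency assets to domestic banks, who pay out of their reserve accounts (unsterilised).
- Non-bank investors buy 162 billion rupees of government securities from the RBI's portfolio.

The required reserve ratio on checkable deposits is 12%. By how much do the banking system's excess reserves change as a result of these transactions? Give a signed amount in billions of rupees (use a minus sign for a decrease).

-491.6 billion

Government account inflow 183 billion rupees: reserves −183B, deposits −183B.
FX sale 188 billion rupees: reserves −188B, deposits 0.
Asset sale (to non-banks) 162 billion rupees: reserves −162B, deposits −162B.
Totals: Δreserves = −533B, Δdeposits = −345B.
Δrequired reserves = 12% × −345B = −41.4B.
Δexcess reserves = Δreserves − Δrequired = −533B − (−41.4B) = -491.6 billion.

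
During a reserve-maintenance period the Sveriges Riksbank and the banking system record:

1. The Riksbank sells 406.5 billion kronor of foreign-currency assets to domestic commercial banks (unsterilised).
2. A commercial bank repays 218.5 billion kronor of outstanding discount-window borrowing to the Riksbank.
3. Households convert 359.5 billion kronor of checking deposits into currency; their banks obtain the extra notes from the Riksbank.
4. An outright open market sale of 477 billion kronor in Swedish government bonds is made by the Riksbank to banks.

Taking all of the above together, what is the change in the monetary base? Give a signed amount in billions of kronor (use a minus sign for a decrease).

FX sale 406.5 billion kronor: Riksbank balance sheet contracts → −406.5B.
Discount-window repayment 218.5 billion kronor: Riksbank balance sheet contracts → −218.5B.
Currency withdrawal 359.5 billion kronor: just a shift between currency and reserves — both are base money → 0.
OMO sale (to banks) 477 billion kronor: Riksbank balance sheet contracts → −477B.
Net: −406.5 − 218.5 + 0 − 477 = -1102 billion.

-1102 billion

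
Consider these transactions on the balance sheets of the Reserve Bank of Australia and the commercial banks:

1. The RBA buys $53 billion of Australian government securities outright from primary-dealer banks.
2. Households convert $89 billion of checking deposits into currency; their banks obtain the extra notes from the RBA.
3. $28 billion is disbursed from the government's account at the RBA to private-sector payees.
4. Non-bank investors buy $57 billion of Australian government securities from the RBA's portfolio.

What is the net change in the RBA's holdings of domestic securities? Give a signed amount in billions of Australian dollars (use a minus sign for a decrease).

OMO purchase (from banks) $53 billion: securities added to the RBA's portfolio → +$53B.
Currency withdrawal $89 billion: the RBA's securities portfolio is untouched → 0.
Government spending $28 billion: the RBA's securities portfolio is untouched → 0.
Asset sale (to non-banks) $57 billion: securities removed from the RBA's portfolio → −$57B.
Net: 53 + 0 + 0 − 57 = -$4 billion.

-$4 billion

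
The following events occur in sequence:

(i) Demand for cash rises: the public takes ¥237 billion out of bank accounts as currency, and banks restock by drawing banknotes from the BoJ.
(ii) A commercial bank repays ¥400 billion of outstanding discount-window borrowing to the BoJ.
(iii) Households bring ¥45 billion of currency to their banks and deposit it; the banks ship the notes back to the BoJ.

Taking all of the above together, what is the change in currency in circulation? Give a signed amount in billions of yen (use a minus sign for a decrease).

+¥192 billion

Currency withdrawal ¥237 billion: notes leave the central bank → +¥237B.
Discount-window repayment ¥400 billion: no currency enters or leaves circulation → 0.
Currency deposit ¥45 billion: notes return to the central bank → −¥45B.
Net: 237 + 0 − 45 = +¥192 billion.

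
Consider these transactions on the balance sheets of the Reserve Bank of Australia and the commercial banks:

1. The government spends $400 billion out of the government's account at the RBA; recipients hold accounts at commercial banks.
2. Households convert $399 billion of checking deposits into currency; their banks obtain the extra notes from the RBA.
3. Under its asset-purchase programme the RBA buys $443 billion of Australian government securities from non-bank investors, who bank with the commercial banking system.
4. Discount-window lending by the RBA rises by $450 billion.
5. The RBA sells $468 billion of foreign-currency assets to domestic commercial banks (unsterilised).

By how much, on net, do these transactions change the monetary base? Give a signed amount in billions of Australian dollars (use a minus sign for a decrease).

+$825 billion

Government spending $400 billion: a non-base liability converts back to reserves → +$400B.
Currency withdrawal $399 billion: just a shift between currency and reserves — both are base money → 0.
Asset purchase (from non-banks) $443 billion: RBA balance sheet expands → +$443B.
Discount-window loan $450 billion: RBA balance sheet expands → +$450B.
FX sale $468 billion: RBA balance sheet contracts → −$468B.
Net: 400 + 0 + 443 + 450 − 468 = +$825 billion.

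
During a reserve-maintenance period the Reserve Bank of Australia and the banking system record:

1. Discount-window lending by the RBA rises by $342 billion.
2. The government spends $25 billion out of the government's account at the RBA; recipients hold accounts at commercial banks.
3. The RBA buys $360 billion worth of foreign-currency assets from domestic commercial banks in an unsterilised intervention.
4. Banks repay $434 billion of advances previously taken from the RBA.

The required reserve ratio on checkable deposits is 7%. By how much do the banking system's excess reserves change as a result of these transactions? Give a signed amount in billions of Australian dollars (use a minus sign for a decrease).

Discount-window loan $342 billion: reserves +$342B, deposits 0.
Government spending $25 billion: reserves +$25B, deposits +$25B.
FX purchase $360 billion: reserves +$360B, deposits 0.
Discount-window repayment $434 billion: reserves −$434B, deposits 0.
Totals: Δreserves = +$293B, Δdeposits = +$25B.
Δrequired reserves = 7% × +$25B = +$1.75B.
Δexcess reserves = Δreserves − Δrequired = +$293B − (+$1.75B) = +$291.25 billion.

+$291.25 billion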